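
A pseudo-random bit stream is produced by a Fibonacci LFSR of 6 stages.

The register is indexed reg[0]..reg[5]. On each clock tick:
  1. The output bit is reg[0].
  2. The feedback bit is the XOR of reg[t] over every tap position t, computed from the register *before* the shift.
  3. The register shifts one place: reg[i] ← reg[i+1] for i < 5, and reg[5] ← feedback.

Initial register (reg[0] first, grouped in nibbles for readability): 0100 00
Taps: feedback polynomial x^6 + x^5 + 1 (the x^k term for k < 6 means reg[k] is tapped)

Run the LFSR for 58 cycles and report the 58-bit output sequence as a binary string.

0100000111111010101100110111011010010011100010111100101000

tick  register→output (feedback)
  0  010000→0 (0)
  1  100000→1 (1)
  2  000001→0 (1)
  3  000011→0 (1)
  4  000111→0 (1)
  5  001111→0 (1)
  6  011111→0 (1)
  7  111111→1 (0)
  8  111110→1 (1)
  9  111101→1 (0)
 10  111010→1 (1)
 11  110101→1 (0)
 12  101010→1 (1)
 13  010101→0 (1)
 14  101011→1 (0)
 15  010110→0 (0)
 16  101100→1 (1)
 17  011001→0 (1)
 18  110011→1 (0)
 19  100110→1 (1)
 20  001101→0 (1)
 21  011011→0 (1)
 22  110111→1 (0)
 23  101110→1 (1)
 24  011101→0 (1)
 25  111011→1 (0)
 26  110110→1 (1)
 27  101101→1 (0)
 28  011010→0 (0)
 29  110100→1 (1)
 30  101001→1 (0)
 31  010010→0 (0)
 32  100100→1 (1)
 33  001001→0 (1)
 34  010011→0 (1)
 35  100111→1 (0)
 36  001110→0 (0)
 37  011100→0 (0)
 38  111000→1 (1)
 39  110001→1 (0)
 40  100010→1 (1)
 41  000101→0 (1)
 42  001011→0 (1)
 43  010111→0 (1)
 44  101111→1 (0)
 45  011110→0 (0)
 46  111100→1 (1)
 47  111001→1 (0)
 48  110010→1 (1)
 49  100101→1 (0)
 50  001010→0 (0)
 51  010100→0 (0)
 52  101000→1 (1)
 53  010001→0 (1)
 54  100011→1 (0)
 55  000110→0 (0)
 56  001100→0 (0)
 57  011000→0 (0)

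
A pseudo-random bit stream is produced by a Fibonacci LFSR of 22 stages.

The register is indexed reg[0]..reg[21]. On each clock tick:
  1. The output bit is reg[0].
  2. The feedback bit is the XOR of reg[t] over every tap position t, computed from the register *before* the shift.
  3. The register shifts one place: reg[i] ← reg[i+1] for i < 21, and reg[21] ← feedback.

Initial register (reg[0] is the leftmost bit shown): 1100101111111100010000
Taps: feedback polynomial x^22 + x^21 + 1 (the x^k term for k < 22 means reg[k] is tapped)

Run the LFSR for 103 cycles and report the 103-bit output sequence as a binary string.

1100101111111100010000100011010101011110000011110110011001010000001010010001000110000000110001111000010

k : reg_k → out_k, fb_k
0: 1100101111111100010000 → 1, fb=1
1: 1001011111111000100001 → 1, fb=0
2: 0010111111110001000010 → 0, fb=0
3: 0101111111100010000100 → 0, fb=0
4: 1011111111000100001000 → 1, fb=1
5: 0111111110001000010001 → 0, fb=1
6: 1111111100010000100011 → 1, fb=0
7: 1111111000100001000110 → 1, fb=1
8: 1111110001000010001101 → 1, fb=0
9: 1111100010000100011010 → 1, fb=1
10: 1111000100001000110101 → 1, fb=0
11: 1110001000010001101010 → 1, fb=1
12: 1100010000100011010101 → 1, fb=0
13: 1000100001000110101010 → 1, fb=1
14: 0001000010001101010101 → 0, fb=1
15: 0010000100011010101011 → 0, fb=1
16: 0100001000110101010111 → 0, fb=1
17: 1000010001101010101111 → 1, fb=0
18: 0000100011010101011110 → 0, fb=0
19: 0001000110101010111100 → 0, fb=0
20: 0010001101010101111000 → 0, fb=0
21: 0100011010101011110000 → 0, fb=0
22: 1000110101010111100000 → 1, fb=1
23: 0001101010101111000001 → 0, fb=1
24: 0011010101011110000011 → 0, fb=1
25: 0110101010111100000111 → 0, fb=1
26: 1101010101111000001111 → 1, fb=0
27: 1010101011110000011110 → 1, fb=1
28: 0101010111100000111101 → 0, fb=1
29: 1010101111000001111011 → 1, fb=0
30: 0101011110000011110110 → 0, fb=0
31: 1010111100000111101100 → 1, fb=1
32: 0101111000001111011001 → 0, fb=1
33: 1011110000011110110011 → 1, fb=0
34: 0111100000111101100110 → 0, fb=0
35: 1111000001111011001100 → 1, fb=1
36: 1110000011110110011001 → 1, fb=0
37: 1100000111101100110010 → 1, fb=1
38: 1000001111011001100101 → 1, fb=0
39: 0000011110110011001010 → 0, fb=0
40: 0000111101100110010100 → 0, fb=0
41: 0001111011001100101000 → 0, fb=0
42: 0011110110011001010000 → 0, fb=0
43: 0111101100110010100000 → 0, fb=0
44: 1111011001100101000000 → 1, fb=1
45: 1110110011001010000001 → 1, fb=0
46: 1101100110010100000010 → 1, fb=1
47: 1011001100101000000101 → 1, fb=0
48: 0110011001010000001010 → 0, fb=0
49: 1100110010100000010100 → 1, fb=1
50: 1001100101000000101001 → 1, fb=0
51: 0011001010000001010010 → 0, fb=0
52: 0110010100000010100100 → 0, fb=0
53: 1100101000000101001000 → 1, fb=1
54: 1001010000001010010001 → 1, fb=0
55: 0010100000010100100010 → 0, fb=0
56: 0101000000101001000100 → 0, fb=0
57: 1010000001010010001000 → 1, fb=1
58: 0100000010100100010001 → 0, fb=1
59: 1000000101001000100011 → 1, fb=0
60: 0000001010010001000110 → 0, fb=0
61: 0000010100100010001100 → 0, fb=0
62: 0000101001000100011000 → 0, fb=0
63: 0001010010001000110000 → 0, fb=0
64: 0010100100010001100000 → 0, fb=0
65: 0101001000100011000000 → 0, fb=0
66: 1010010001000110000000 → 1, fb=1
67: 0100100010001100000001 → 0, fb=1
68: 1001000100011000000011 → 1, fb=0
69: 0010001000110000000110 → 0, fb=0
70: 0100010001100000001100 → 0, fb=0
71: 1000100011000000011000 → 1, fb=1
72: 0001000110000000110001 → 0, fb=1
73: 0010001100000001100011 → 0, fb=1
74: 0100011000000011000111 → 0, fb=1
75: 1000110000000110001111 → 1, fb=0
76: 0001100000001100011110 → 0, fb=0
77: 0011000000011000111100 → 0, fb=0
78: 0110000000110001111000 → 0, fb=0
79: 1100000001100011110000 → 1, fb=1
80: 1000000011000111100001 → 1, fb=0
81: 0000000110001111000010 → 0, fb=0
82: 0000001100011110000100 → 0, fb=0
83: 0000011000111100001000 → 0, fb=0
84: 0000110001111000010000 → 0, fb=0
85: 0001100011110000100000 → 0, fb=0
86: 0011000111100001000000 → 0, fb=0
87: 0110001111000010000000 → 0, fb=0
88: 1100011110000100000000 → 1, fb=1
89: 1000111100001000000001 → 1, fb=0
90: 0001111000010000000010 → 0, fb=0
91: 0011110000100000000100 → 0, fb=0
92: 0111100001000000001000 → 0, fb=0
93: 1111000010000000010000 → 1, fb=1
94: 1110000100000000100001 → 1, fb=0
95: 1100001000000001000010 → 1, fb=1
96: 1000010000000010000101 → 1, fb=0
97: 0000100000000100001010 → 0, fb=0
98: 0001000000001000010100 → 0, fb=0
99: 0010000000010000101000 → 0, fb=0
100: 0100000000100001010000 → 0, fb=0
101: 1000000001000010100000 → 1, fb=1
102: 0000000010000101000001 → 0, fb=1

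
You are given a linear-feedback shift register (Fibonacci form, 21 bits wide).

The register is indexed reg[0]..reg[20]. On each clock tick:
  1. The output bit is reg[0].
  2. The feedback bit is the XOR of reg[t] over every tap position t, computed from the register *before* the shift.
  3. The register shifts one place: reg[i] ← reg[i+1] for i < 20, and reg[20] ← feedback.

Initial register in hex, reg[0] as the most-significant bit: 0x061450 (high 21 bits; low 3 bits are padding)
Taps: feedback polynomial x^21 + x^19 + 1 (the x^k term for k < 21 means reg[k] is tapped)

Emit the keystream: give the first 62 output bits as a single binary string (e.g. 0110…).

tick  register→output (feedback)
  0  000001100001010001010→0 (1)
  1  000011000010100010101→0 (0)
  2  000110000101000101010→0 (1)
  3  001100001010001010101→0 (0)
  4  011000010100010101010→0 (1)
  5  110000101000101010101→1 (1)
  6  100001010001010101011→1 (0)
  7  000010100010101010110→0 (1)
  8  000101000101010101101→0 (0)
  9  001010001010101011010→0 (1)
 10  010100010101010110101→0 (0)
 11  101000101010101101010→1 (0)
 12  010001010101011010100→0 (0)
 13  100010101010110101000→1 (1)
 14  000101010101101010001→0 (0)
 15  001010101011010100010→0 (1)
 16  010101010110101000101→0 (0)
 17  101010101101010001010→1 (0)
 18  010101011010100010100→0 (0)
 19  101010110101000101000→1 (1)
 20  010101101010001010001→0 (0)
 21  101011010100010100010→1 (0)
 22  010110101000101000100→0 (0)
 23  101101010001010001000→1 (1)
 24  011010100010100010001→0 (0)
 25  110101000101000100010→1 (0)
 26  101010001010001000100→1 (1)
 27  010100010100010001001→0 (0)
 28  101000101000100010010→1 (0)
 29  010001010001000100100→0 (0)
 30  100010100010001001000→1 (1)
 31  000101000100010010001→0 (0)
 32  001010001000100100010→0 (1)
 33  010100010001001000101→0 (0)
 34  101000100010010001010→1 (0)
 35  010001000100100010100→0 (0)
 36  100010001001000101000→1 (1)
 37  000100010010001010001→0 (0)
 38  001000100100010100010→0 (1)
 39  010001001000101000101→0 (0)
 40  100010010001010001010→1 (0)
 41  000100100010100010100→0 (0)
 42  001001000101000101000→0 (0)
 43  010010001010001010000→0 (0)
 44  100100010100010100000→1 (1)
 45  001000101000101000001→0 (0)
 46  010001010001010000010→0 (1)
 47  100010100010100000101→1 (1)
 48  000101000101000001011→0 (1)
 49  001010001010000010111→0 (1)
 50  010100010100000101111→0 (1)
 51  101000101000001011111→1 (0)
 52  010001010000010111110→0 (1)
 53  100010100000101111101→1 (1)
 54  000101000001011111011→0 (1)
 55  001010000010111110111→0 (1)
 56  010100000101111101111→0 (1)
 57  101000001011111011111→1 (0)
 58  010000010111110111110→0 (1)
 59  100000101111101111101→1 (1)
 60  000001011111011111011→0 (1)
 61  000010111110111110111→0 (1)

00000110000101000101010101101010001010001000100100010100010100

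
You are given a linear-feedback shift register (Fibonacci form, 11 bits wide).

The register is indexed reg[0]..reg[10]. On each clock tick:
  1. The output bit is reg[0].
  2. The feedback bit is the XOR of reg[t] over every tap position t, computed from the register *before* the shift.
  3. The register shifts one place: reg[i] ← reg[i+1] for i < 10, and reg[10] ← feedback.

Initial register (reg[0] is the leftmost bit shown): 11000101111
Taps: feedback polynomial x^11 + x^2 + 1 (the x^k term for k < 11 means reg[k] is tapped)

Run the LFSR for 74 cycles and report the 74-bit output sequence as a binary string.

tick  register→output (feedback)
  0  11000101111→1 (1)
  1  10001011111→1 (1)
  2  00010111111→0 (0)
  3  00101111110→0 (1)
  4  01011111101→0 (0)
  5  10111111010→1 (0)
  6  01111110100→0 (1)
  7  11111101001→1 (0)
  8  11111010010→1 (0)
  9  11110100100→1 (0)
 10  11101001000→1 (0)
 11  11010010000→1 (1)
 12  10100100001→1 (0)
 13  01001000010→0 (0)
 14  10010000100→1 (1)
 15  00100001001→0 (1)
 16  01000010011→0 (0)
 17  10000100110→1 (1)
 18  00001001101→0 (0)
 19  00010011010→0 (0)
 20  00100110100→0 (1)
 21  01001101001→0 (0)
 22  10011010010→1 (1)
 23  00110100101→0 (1)
 24  01101001011→0 (1)
 25  11010010111→1 (1)
 26  10100101111→1 (0)
 27  01001011110→0 (0)
 28  10010111100→1 (1)
 29  00101111001→0 (1)
 30  01011110011→0 (0)
 31  10111100110→1 (0)
 32  01111001100→0 (1)
 33  11110011001→1 (0)
 34  11100110010→1 (0)
 35  11001100100→1 (1)
 36  10011001001→1 (1)
 37  00110010011→0 (1)
 38  01100100111→0 (1)
 39  11001001111→1 (1)
 40  10010011111→1 (1)
 41  00100111111→0 (1)
 42  01001111111→0 (0)
 43  10011111110→1 (1)
 44  00111111101→0 (1)
 45  01111111011→0 (1)
 46  11111110111→1 (0)
 47  11111101110→1 (0)
 48  11111011100→1 (0)
 49  11110111000→1 (0)
 50  11101110000→1 (0)
 51  11011100000→1 (1)
 52  10111000001→1 (0)
 53  01110000010→0 (1)
 54  11100000101→1 (0)
 55  11000001010→1 (1)
 56  10000010101→1 (1)
 57  00000101011→0 (0)
 58  00001010110→0 (0)
 59  00010101100→0 (0)
 60  00101011000→0 (1)
 61  01010110001→0 (0)
 62  10101100010→1 (0)
 63  01011000100→0 (0)
 64  10110001000→1 (0)
 65  01100010000→0 (1)
 66  11000100001→1 (1)
 67  10001000011→1 (1)
 68  00010000111→0 (0)
 69  00100001110→0 (1)
 70  01000011101→0 (0)
 71  10000111010→1 (1)
 72  00001110101→0 (0)
 73  00011101010→0 (0)

11000101111110100100001001101001011110011001001111111011100000101011000100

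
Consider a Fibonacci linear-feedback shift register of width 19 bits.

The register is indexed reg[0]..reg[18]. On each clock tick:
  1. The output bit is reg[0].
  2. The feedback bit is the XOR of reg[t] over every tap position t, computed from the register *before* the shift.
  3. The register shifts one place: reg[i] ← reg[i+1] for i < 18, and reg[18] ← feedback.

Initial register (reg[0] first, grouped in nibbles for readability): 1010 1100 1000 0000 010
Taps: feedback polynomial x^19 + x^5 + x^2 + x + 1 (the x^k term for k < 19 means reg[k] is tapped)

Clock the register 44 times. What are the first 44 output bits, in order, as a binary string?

step | reg (before) | out | fb
   0 | 1010110010000000010 | 1 | 1
   1 | 0101100100000000101 | 0 | 1
   2 | 1011001000000001011 | 1 | 0
   3 | 0110010000000010110 | 0 | 1
   4 | 1100100000000101101 | 1 | 0
   5 | 1001000000001011010 | 1 | 1
   6 | 0010000000010110101 | 0 | 1
   7 | 0100000000101101011 | 0 | 1
   8 | 1000000001011010111 | 1 | 1
   9 | 0000000010110101111 | 0 | 0
  10 | 0000000101101011110 | 0 | 0
  11 | 0000001011010111100 | 0 | 0
  12 | 0000010110101111000 | 0 | 1
  13 | 0000101101011110001 | 0 | 0
  14 | 0001011010111100010 | 0 | 1
  15 | 0010110101111000101 | 0 | 0
  16 | 0101101011110001010 | 0 | 1
  17 | 1011010111100010101 | 1 | 1
  18 | 0110101111000101011 | 0 | 0
  19 | 1101011110001010110 | 1 | 1
  20 | 1010111100010101101 | 1 | 1
  21 | 0101111000101011011 | 0 | 0
  22 | 1011110001010110110 | 1 | 1
  23 | 0111100010101101101 | 0 | 0
  24 | 1111000101011011010 | 1 | 1
  25 | 1110001010110110101 | 1 | 1
  26 | 1100010101101101011 | 1 | 1
  27 | 1000101011011010111 | 1 | 1
  28 | 0001010110110101111 | 0 | 1
  29 | 0010101101101011111 | 0 | 1
  30 | 0101011011010111111 | 0 | 0
  31 | 1010110110101111110 | 1 | 1
  32 | 0101101101011111101 | 0 | 1
  33 | 1011011010111111011 | 1 | 1
  34 | 0110110101111110111 | 0 | 1
  35 | 1101101011111101111 | 1 | 0
  36 | 1011010111111011110 | 1 | 1
  37 | 0110101111110111101 | 0 | 0
  38 | 1101011111101111010 | 1 | 1
  39 | 1010111111011110101 | 1 | 1
  40 | 0101111110111101011 | 0 | 0
  41 | 1011111101111010110 | 1 | 1
  42 | 0111111011110101101 | 0 | 1
  43 | 1111110111101011011 | 1 | 0

10101100100000000101101011110001010110110101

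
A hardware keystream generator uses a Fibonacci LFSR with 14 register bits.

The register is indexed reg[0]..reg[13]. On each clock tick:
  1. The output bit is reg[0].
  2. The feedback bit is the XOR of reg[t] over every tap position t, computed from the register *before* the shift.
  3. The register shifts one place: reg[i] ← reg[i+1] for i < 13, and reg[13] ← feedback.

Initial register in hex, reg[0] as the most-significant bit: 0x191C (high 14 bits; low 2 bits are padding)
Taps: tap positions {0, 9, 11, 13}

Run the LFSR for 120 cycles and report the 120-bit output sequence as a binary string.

000110010001110111011110011100110000000101001010000110110001110111010000101110010011011011110110110110111010001111110101

step | reg (before) | out | fb
   0 | 00011001000111 | 0 | 0
   1 | 00110010001110 | 0 | 1
   2 | 01100100011101 | 0 | 1
   3 | 11001000111011 | 1 | 1
   4 | 10010001110111 | 1 | 0
   5 | 00100011101110 | 0 | 1
   6 | 01000111011101 | 0 | 1
   7 | 10001110111011 | 1 | 1
   8 | 00011101110111 | 0 | 1
   9 | 00111011101111 | 0 | 0
  10 | 01110111011110 | 0 | 0
  11 | 11101110111100 | 1 | 1
  12 | 11011101111001 | 1 | 1
  13 | 10111011110011 | 1 | 1
  14 | 01110111100111 | 0 | 0
  15 | 11101111001110 | 1 | 0
  16 | 11011110011100 | 1 | 1
  17 | 10111100111001 | 1 | 1
  18 | 01111001110011 | 0 | 0
  19 | 11110011100110 | 1 | 0
  20 | 11100111001100 | 1 | 0
  21 | 11001110011000 | 1 | 0
  22 | 10011100110000 | 1 | 0
  23 | 00111001100000 | 0 | 0
  24 | 01110011000000 | 0 | 0
  25 | 11100110000000 | 1 | 1
  26 | 11001100000001 | 1 | 0
  27 | 10011000000010 | 1 | 1
  28 | 00110000000101 | 0 | 0
  29 | 01100000001010 | 0 | 0
  30 | 11000000010100 | 1 | 1
  31 | 10000000101001 | 1 | 0
  32 | 00000001010010 | 0 | 1
  33 | 00000010100101 | 0 | 0
  34 | 00000101001010 | 0 | 0
  35 | 00001010010100 | 0 | 0
  36 | 00010100101000 | 0 | 0
  37 | 00101001010000 | 0 | 1
  38 | 01010010100001 | 0 | 1
  39 | 10100101000011 | 1 | 0
  40 | 01001010000110 | 0 | 1
  41 | 10010100001101 | 1 | 1
  42 | 00101000011011 | 0 | 0
  43 | 01010000110110 | 0 | 0
  44 | 10100001101100 | 1 | 0
  45 | 01000011011000 | 0 | 1
  46 | 10000110110001 | 1 | 1
  47 | 00001101100011 | 0 | 1
  48 | 00011011000111 | 0 | 0
  49 | 00110110001110 | 0 | 1
  50 | 01101100011101 | 0 | 1
  51 | 11011000111011 | 1 | 1
  52 | 10110001110111 | 1 | 0
  53 | 01100011101110 | 0 | 1
  54 | 11000111011101 | 1 | 0
  55 | 10001110111010 | 1 | 0
  56 | 00011101110100 | 0 | 0
  57 | 00111011101000 | 0 | 0
  58 | 01110111010000 | 0 | 1
  59 | 11101110100001 | 1 | 0
  60 | 11011101000010 | 1 | 1
  61 | 10111010000101 | 1 | 1
  62 | 01110100001011 | 0 | 1
  63 | 11101000010111 | 1 | 0
  64 | 11010000101110 | 1 | 0
  65 | 10100001011100 | 1 | 1
  66 | 01000010111001 | 0 | 0
  67 | 10000101110010 | 1 | 0
  68 | 00001011100100 | 0 | 1
  69 | 00010111001001 | 0 | 1
  70 | 00101110010011 | 0 | 0
  71 | 01011100100110 | 0 | 1
  72 | 10111001001101 | 1 | 1
  73 | 01110010011011 | 0 | 0
  74 | 11100100110110 | 1 | 1
  75 | 11001001101101 | 1 | 1
  76 | 10010011011011 | 1 | 1
  77 | 00100110110111 | 0 | 1
  78 | 01001101101111 | 0 | 0
  79 | 10011011011110 | 1 | 1
  80 | 00110110111101 | 0 | 1
  81 | 01101101111011 | 0 | 0
  82 | 11011011110110 | 1 | 1
  83 | 10110111101101 | 1 | 1
  84 | 01101111011011 | 0 | 0
  85 | 11011110110110 | 1 | 1
  86 | 10111101101101 | 1 | 1
  87 | 01111011011011 | 0 | 0
  88 | 11110110110110 | 1 | 1
  89 | 11101101101101 | 1 | 1
  90 | 11011011011011 | 1 | 1
  91 | 10110110110111 | 1 | 0
  92 | 01101101101110 | 0 | 1
  93 | 11011011011101 | 1 | 0
  94 | 10110110111010 | 1 | 0
  95 | 01101101110100 | 0 | 0
  96 | 11011011101000 | 1 | 1
  97 | 10110111010001 | 1 | 1
  98 | 01101110100011 | 0 | 1
  99 | 11011101000111 | 1 | 1
 100 | 10111010001111 | 1 | 1
 101 | 01110100011111 | 0 | 1
 102 | 11101000111111 | 1 | 0
 103 | 11010001111110 | 1 | 1
 104 | 10100011111101 | 1 | 0
 105 | 01000111111010 | 0 | 1
 106 | 10001111110101 | 1 | 0
 107 | 00011111101010 | 0 | 0
 108 | 00111111010100 | 0 | 0
 109 | 01111110101000 | 0 | 0
 110 | 11111101010000 | 1 | 0
 111 | 11111010100000 | 1 | 1
 112 | 11110101000001 | 1 | 0
 113 | 11101010000010 | 1 | 1
 114 | 11010100000101 | 1 | 1
 115 | 10101000001011 | 1 | 0
 116 | 01010000010110 | 0 | 0
 117 | 10100000101100 | 1 | 0
 118 | 01000001011000 | 0 | 1
 119 | 10000010110001 | 1 | 1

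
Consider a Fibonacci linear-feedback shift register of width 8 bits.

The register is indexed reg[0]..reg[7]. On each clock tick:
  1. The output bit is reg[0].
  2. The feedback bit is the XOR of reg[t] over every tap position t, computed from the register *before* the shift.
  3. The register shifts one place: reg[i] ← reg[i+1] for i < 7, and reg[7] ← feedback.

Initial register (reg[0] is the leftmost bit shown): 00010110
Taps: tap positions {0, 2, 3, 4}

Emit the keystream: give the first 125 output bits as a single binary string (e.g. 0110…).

step | reg (before) | out | fb
   0 | 00010110 | 0 | 1
   1 | 00101101 | 0 | 0
   2 | 01011010 | 0 | 0
   3 | 10110100 | 1 | 1
   4 | 01101001 | 0 | 0
   5 | 11010010 | 1 | 0
   6 | 10100100 | 1 | 0
   7 | 01001000 | 0 | 1
   8 | 10010001 | 1 | 0
   9 | 00100010 | 0 | 1
  10 | 01000101 | 0 | 0
  11 | 10001010 | 1 | 0
  12 | 00010100 | 0 | 1
  13 | 00101001 | 0 | 0
  14 | 01010010 | 0 | 1
  15 | 10100101 | 1 | 0
  16 | 01001010 | 0 | 1
  17 | 10010101 | 1 | 0
  18 | 00101010 | 0 | 0
  19 | 01010100 | 0 | 1
  20 | 10101001 | 1 | 1
  21 | 01010011 | 0 | 1
  22 | 10100111 | 1 | 0
  23 | 01001110 | 0 | 1
  24 | 10011101 | 1 | 1
  25 | 00111011 | 0 | 1
  26 | 01110111 | 0 | 0
  27 | 11101110 | 1 | 1
  28 | 11011101 | 1 | 1
  29 | 10111011 | 1 | 0
  30 | 01110110 | 0 | 0
  31 | 11101100 | 1 | 1
  32 | 11011001 | 1 | 1
  33 | 10110011 | 1 | 1
  34 | 01100111 | 0 | 1
  35 | 11001111 | 1 | 0
  36 | 10011110 | 1 | 1
  37 | 00111101 | 0 | 1
  38 | 01111011 | 0 | 1
  39 | 11110111 | 1 | 1
  40 | 11101111 | 1 | 1
  41 | 11011111 | 1 | 1
  42 | 10111111 | 1 | 0
  43 | 01111110 | 0 | 1
  44 | 11111101 | 1 | 0
  45 | 11111010 | 1 | 0
  46 | 11110100 | 1 | 1
  47 | 11101001 | 1 | 1
  48 | 11010011 | 1 | 0
  49 | 10100110 | 1 | 0
  50 | 01001100 | 0 | 1
  51 | 10011001 | 1 | 1
  52 | 00110011 | 0 | 0
  53 | 01100110 | 0 | 1
  54 | 11001101 | 1 | 0
  55 | 10011010 | 1 | 1
  56 | 00110101 | 0 | 0
  57 | 01101010 | 0 | 0
  58 | 11010100 | 1 | 0
  59 | 10101000 | 1 | 1
  60 | 01010001 | 0 | 1
  61 | 10100011 | 1 | 0
  62 | 01000110 | 0 | 0
  63 | 10001100 | 1 | 0
  64 | 00011000 | 0 | 0
  65 | 00110000 | 0 | 0
  66 | 01100000 | 0 | 1
  67 | 11000001 | 1 | 1
  68 | 10000011 | 1 | 1
  69 | 00000111 | 0 | 0
  70 | 00001110 | 0 | 1
  71 | 00011101 | 0 | 0
  72 | 00111010 | 0 | 1
  73 | 01110101 | 0 | 0
  74 | 11101010 | 1 | 1
  75 | 11010101 | 1 | 0
  76 | 10101010 | 1 | 1
  77 | 01010101 | 0 | 1
  78 | 10101011 | 1 | 1
  79 | 01010111 | 0 | 1
  80 | 10101111 | 1 | 1
  81 | 01011111 | 0 | 0
  82 | 10111110 | 1 | 0
  83 | 01111100 | 0 | 1
  84 | 11111001 | 1 | 0
  85 | 11110010 | 1 | 1
  86 | 11100101 | 1 | 0
  87 | 11001010 | 1 | 0
  88 | 10010100 | 1 | 0
  89 | 00101000 | 0 | 0
  90 | 01010000 | 0 | 1
  91 | 10100001 | 1 | 0
  92 | 01000010 | 0 | 0
  93 | 10000100 | 1 | 1
  94 | 00001001 | 0 | 1
  95 | 00010011 | 0 | 1
  96 | 00100111 | 0 | 1
  97 | 01001111 | 0 | 1
  98 | 10011111 | 1 | 1
  99 | 00111111 | 0 | 1
 100 | 01111111 | 0 | 1
 101 | 11111111 | 1 | 0
 102 | 11111110 | 1 | 0
 103 | 11111100 | 1 | 0
 104 | 11111000 | 1 | 0
 105 | 11110000 | 1 | 1
 106 | 11100001 | 1 | 0
 107 | 11000010 | 1 | 1
 108 | 10000101 | 1 | 1
 109 | 00001011 | 0 | 1
 110 | 00010111 | 0 | 1
 111 | 00101111 | 0 | 0
 112 | 01011110 | 0 | 0
 113 | 10111100 | 1 | 0
 114 | 01111000 | 0 | 1
 115 | 11110001 | 1 | 1
 116 | 11100011 | 1 | 0
 117 | 11000110 | 1 | 1
 118 | 10001101 | 1 | 0
 119 | 00011010 | 0 | 0
 120 | 00110100 | 0 | 0
 121 | 01101000 | 0 | 0
 122 | 11010000 | 1 | 0
 123 | 10100000 | 1 | 0
 124 | 01000000 | 0 | 0

00010110100100010100101010011101110110011110111111010011001101010001100000111010101011111001010000100111111110000101111000110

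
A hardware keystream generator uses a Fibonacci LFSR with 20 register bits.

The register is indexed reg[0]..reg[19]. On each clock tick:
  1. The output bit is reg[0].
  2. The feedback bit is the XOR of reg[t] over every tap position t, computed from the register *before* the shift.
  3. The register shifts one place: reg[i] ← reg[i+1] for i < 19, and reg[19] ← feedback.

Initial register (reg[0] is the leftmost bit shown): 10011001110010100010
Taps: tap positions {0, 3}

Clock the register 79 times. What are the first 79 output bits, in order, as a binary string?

k : reg_k → out_k, fb_k
0: 10011001110010100010 → 1, fb=0
1: 00110011100101000100 → 0, fb=1
2: 01100111001010001001 → 0, fb=0
3: 11001110010100010010 → 1, fb=1
4: 10011100101000100101 → 1, fb=0
5: 00111001010001001010 → 0, fb=1
6: 01110010100010010101 → 0, fb=1
7: 11100101000100101011 → 1, fb=1
8: 11001010001001010111 → 1, fb=1
9: 10010100010010101111 → 1, fb=0
10: 00101000100101011110 → 0, fb=0
11: 01010001001010111100 → 0, fb=1
12: 10100010010101111001 → 1, fb=1
13: 01000100101011110011 → 0, fb=0
14: 10001001010111100110 → 1, fb=1
15: 00010010101111001101 → 0, fb=1
16: 00100101011110011011 → 0, fb=0
17: 01001010111100110110 → 0, fb=0
18: 10010101111001101100 → 1, fb=0
19: 00101011110011011000 → 0, fb=0
20: 01010111100110110000 → 0, fb=1
21: 10101111001101100001 → 1, fb=1
22: 01011110011011000011 → 0, fb=1
23: 10111100110110000111 → 1, fb=0
24: 01111001101100001110 → 0, fb=1
25: 11110011011000011101 → 1, fb=0
26: 11100110110000111010 → 1, fb=1
27: 11001101100001110101 → 1, fb=1
28: 10011011000011101011 → 1, fb=0
29: 00110110000111010110 → 0, fb=1
30: 01101100001110101101 → 0, fb=0
31: 11011000011101011010 → 1, fb=0
32: 10110000111010110100 → 1, fb=0
33: 01100001110101101000 → 0, fb=0
34: 11000011101011010000 → 1, fb=1
35: 10000111010110100001 → 1, fb=1
36: 00001110101101000011 → 0, fb=0
37: 00011101011010000110 → 0, fb=1
38: 00111010110100001101 → 0, fb=1
39: 01110101101000011011 → 0, fb=1
40: 11101011010000110111 → 1, fb=1
41: 11010110100001101111 → 1, fb=0
42: 10101101000011011110 → 1, fb=1
43: 01011010000110111101 → 0, fb=1
44: 10110100001101111011 → 1, fb=0
45: 01101000011011110110 → 0, fb=0
46: 11010000110111101100 → 1, fb=0
47: 10100001101111011000 → 1, fb=1
48: 01000011011110110001 → 0, fb=0
49: 10000110111101100010 → 1, fb=1
50: 00001101111011000101 → 0, fb=0
51: 00011011110110001010 → 0, fb=1
52: 00110111101100010101 → 0, fb=1
53: 01101111011000101011 → 0, fb=0
54: 11011110110001010110 → 1, fb=0
55: 10111101100010101100 → 1, fb=0
56: 01111011000101011000 → 0, fb=1
57: 11110110001010110001 → 1, fb=0
58: 11101100010101100010 → 1, fb=1
59: 11011000101011000101 → 1, fb=0
60: 10110001010110001010 → 1, fb=0
61: 01100010101100010100 → 0, fb=0
62: 11000101011000101000 → 1, fb=1
63: 10001010110001010001 → 1, fb=1
64: 00010101100010100011 → 0, fb=1
65: 00101011000101000111 → 0, fb=0
66: 01010110001010001110 → 0, fb=1
67: 10101100010100011101 → 1, fb=1
68: 01011000101000111011 → 0, fb=1
69: 10110001010001110111 → 1, fb=0
70: 01100010100011101110 → 0, fb=0
71: 11000101000111011100 → 1, fb=1
72: 10001010001110111001 → 1, fb=1
73: 00010100011101110011 → 0, fb=1
74: 00101000111011100111 → 0, fb=0
75: 01010001110111001110 → 0, fb=1
76: 10100011101110011101 → 1, fb=1
77: 01000111011100111011 → 0, fb=0
78: 10001110111001110110 → 1, fb=1

1001100111001010001001010111100110110000111010110100001101111011000101011000101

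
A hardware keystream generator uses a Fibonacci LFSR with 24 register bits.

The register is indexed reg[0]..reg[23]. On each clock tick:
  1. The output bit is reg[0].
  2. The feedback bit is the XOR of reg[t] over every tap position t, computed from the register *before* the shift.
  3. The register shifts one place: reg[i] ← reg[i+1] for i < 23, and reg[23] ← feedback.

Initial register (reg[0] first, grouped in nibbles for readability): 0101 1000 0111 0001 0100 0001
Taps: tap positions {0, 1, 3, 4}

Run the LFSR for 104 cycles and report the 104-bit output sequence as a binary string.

step | reg (before) | out | fb
   0 | 010110000111000101000001 | 0 | 1
   1 | 101100001110001010000011 | 1 | 0
   2 | 011000011100010100000110 | 0 | 1
   3 | 110000111000101000001101 | 1 | 0
   4 | 100001110001010000011010 | 1 | 1
   5 | 000011100010100000110101 | 0 | 1
   6 | 000111000101000001101011 | 0 | 0
   7 | 001110001010000011010110 | 0 | 0
   8 | 011100010100000110101100 | 0 | 0
   9 | 111000101000001101011000 | 1 | 0
  10 | 110001010000011010110000 | 1 | 0
  11 | 100010100000110101100000 | 1 | 0
  12 | 000101000001101011000000 | 0 | 1
  13 | 001010000011010110000001 | 0 | 1
  14 | 010100000110101100000011 | 0 | 0
  15 | 101000001101011000000110 | 1 | 1
  16 | 010000011010110000001101 | 0 | 1
  17 | 100000110101100000011011 | 1 | 1
  18 | 000001101011000000110111 | 0 | 0
  19 | 000011010110000001101110 | 0 | 1
  20 | 000110101100000011011101 | 0 | 0
  21 | 001101011000000110111010 | 0 | 1
  22 | 011010110000001101110101 | 0 | 0
  23 | 110101100000011011101010 | 1 | 1
  24 | 101011000000110111010101 | 1 | 0
  25 | 010110000001101110101010 | 0 | 1
  26 | 101100000011011101010101 | 1 | 0
  27 | 011000000110111010101010 | 0 | 1
  28 | 110000001101110101010101 | 1 | 0
  29 | 100000011011101010101010 | 1 | 1
  30 | 000000110111010101010101 | 0 | 0
  31 | 000001101110101010101010 | 0 | 0
  32 | 000011011101010101010100 | 0 | 1
  33 | 000110111010101010101001 | 0 | 0
  34 | 001101110101010101010010 | 0 | 1
  35 | 011011101010101010100101 | 0 | 0
  36 | 110111010101010101001010 | 1 | 0
  37 | 101110101010101010010100 | 1 | 1
  38 | 011101010101010100101001 | 0 | 0
  39 | 111010101010101001010010 | 1 | 1
  40 | 110101010101010010100101 | 1 | 1
  41 | 101010101010100101001011 | 1 | 0
  42 | 010101010101001010010110 | 0 | 0
  43 | 101010101010010100101100 | 1 | 0
  44 | 010101010100101001011000 | 0 | 0
  45 | 101010101001010010110000 | 1 | 0
  46 | 010101010010100101100000 | 0 | 0
  47 | 101010100101001011000000 | 1 | 0
  48 | 010101001010010110000000 | 0 | 0
  49 | 101010010100101100000000 | 1 | 0
  50 | 010100101001011000000000 | 0 | 0
  51 | 101001010010110000000000 | 1 | 1
  52 | 010010100101100000000001 | 0 | 0
  53 | 100101001011000000000010 | 1 | 0
  54 | 001010010110000000000100 | 0 | 1
  55 | 010100101100000000001001 | 0 | 0
  56 | 101001011000000000010010 | 1 | 1
  57 | 010010110000000000100101 | 0 | 0
  58 | 100101100000000001001010 | 1 | 0
  59 | 001011000000000010010100 | 0 | 1
  60 | 010110000000000100101001 | 0 | 1
  61 | 101100000000001001010011 | 1 | 0
  62 | 011000000000010010100110 | 0 | 1
  63 | 110000000000100101001101 | 1 | 0
  64 | 100000000001001010011010 | 1 | 1
  65 | 000000000010010100110101 | 0 | 0
  66 | 000000000100101001101010 | 0 | 0
  67 | 000000001001010011010100 | 0 | 0
  68 | 000000010010100110101000 | 0 | 0
  69 | 000000100101001101010000 | 0 | 0
  70 | 000001001010011010100000 | 0 | 0
  71 | 000010010100110101000000 | 0 | 1
  72 | 000100101001101010000001 | 0 | 1
  73 | 001001010011010100000011 | 0 | 0
  74 | 010010100110101000000110 | 0 | 0
  75 | 100101001101010000001100 | 1 | 0
  76 | 001010011010100000011000 | 0 | 1
  77 | 010100110101000000110001 | 0 | 0
  78 | 101001101010000001100010 | 1 | 1
  79 | 010011010100000011000101 | 0 | 0
  80 | 100110101000000110001010 | 1 | 1
  81 | 001101010000001100010101 | 0 | 1
  82 | 011010100000011000101011 | 0 | 0
  83 | 110101000000110001010110 | 1 | 1
  84 | 101010000001100010101101 | 1 | 0
  85 | 010100000011000101011010 | 0 | 0
  86 | 101000000110001010110100 | 1 | 1
  87 | 010000001100010101101001 | 0 | 1
  88 | 100000011000101011010011 | 1 | 1
  89 | 000000110001010110100111 | 0 | 0
  90 | 000001100010101101001110 | 0 | 0
  91 | 000011000101011010011100 | 0 | 1
  92 | 000110001010110100111001 | 0 | 0
  93 | 001100010101101001110010 | 0 | 1
  94 | 011000101011010011100101 | 0 | 1
  95 | 110001010110100111001011 | 1 | 0
  96 | 100010101101001110010110 | 1 | 0
  97 | 000101011010011100101100 | 0 | 1
  98 | 001010110100111001011001 | 0 | 1
  99 | 010101101001110010110011 | 0 | 0
 100 | 101011010011100101100110 | 1 | 0
 101 | 010110100111001011001100 | 0 | 1
 102 | 101101001110010110011001 | 1 | 0
 103 | 011010011100101100110010 | 0 | 0

01011000011100010100000110101100000011011101010101010100101001011000000000010010100110101000000110001010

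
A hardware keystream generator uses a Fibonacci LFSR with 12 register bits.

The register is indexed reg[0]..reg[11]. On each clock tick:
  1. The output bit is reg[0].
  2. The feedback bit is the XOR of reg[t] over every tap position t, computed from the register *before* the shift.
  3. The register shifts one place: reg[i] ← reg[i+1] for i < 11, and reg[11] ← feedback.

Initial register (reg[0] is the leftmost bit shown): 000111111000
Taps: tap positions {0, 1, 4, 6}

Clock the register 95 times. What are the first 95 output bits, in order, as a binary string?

00011111100000111000010111011010010101011110110110111000001101000110000000101010100001110110001

k : reg_k → out_k, fb_k
0: 000111111000 → 0, fb=0
1: 001111110000 → 0, fb=0
2: 011111100000 → 0, fb=1
3: 111111000001 → 1, fb=1
4: 111110000011 → 1, fb=1
5: 111100000111 → 1, fb=0
6: 111000001110 → 1, fb=0
7: 110000011100 → 1, fb=0
8: 100000111000 → 1, fb=0
9: 000001110000 → 0, fb=1
10: 000011100001 → 0, fb=0
11: 000111000010 → 0, fb=1
12: 001110000101 → 0, fb=1
13: 011100001011 → 0, fb=1
14: 111000010111 → 1, fb=0
15: 110000101110 → 1, fb=1
16: 100001011101 → 1, fb=1
17: 000010111011 → 0, fb=0
18: 000101110110 → 0, fb=1
19: 001011101101 → 0, fb=0
20: 010111011010 → 0, fb=0
21: 101110110100 → 1, fb=1
22: 011101101001 → 0, fb=0
23: 111011010010 → 1, fb=1
24: 110110100101 → 1, fb=0
25: 101101001010 → 1, fb=1
26: 011010010101 → 0, fb=0
27: 110100101010 → 1, fb=1
28: 101001010101 → 1, fb=1
29: 010010101011 → 0, fb=1
30: 100101010111 → 1, fb=1
31: 001010101111 → 0, fb=0
32: 010101011110 → 0, fb=1
33: 101010111101 → 1, fb=1
34: 010101111011 → 0, fb=0
35: 101011110110 → 1, fb=1
36: 010111101101 → 0, fb=1
37: 101111011011 → 1, fb=0
38: 011110110110 → 0, fb=1
39: 111101101101 → 1, fb=1
40: 111011011011 → 1, fb=1
41: 110110110111 → 1, fb=0
42: 101101101110 → 1, fb=0
43: 011011011100 → 0, fb=0
44: 110110111000 → 1, fb=0
45: 101101110000 → 1, fb=0
46: 011011100000 → 0, fb=1
47: 110111000001 → 1, fb=1
48: 101110000011 → 1, fb=0
49: 011100000110 → 0, fb=1
50: 111000001101 → 1, fb=0
51: 110000011010 → 1, fb=0
52: 100000110100 → 1, fb=0
53: 000001101000 → 0, fb=1
54: 000011010001 → 0, fb=1
55: 000110100011 → 0, fb=0
56: 001101000110 → 0, fb=0
57: 011010001100 → 0, fb=0
58: 110100011000 → 1, fb=0
59: 101000110000 → 1, fb=0
60: 010001100000 → 0, fb=0
61: 100011000000 → 1, fb=0
62: 000110000000 → 0, fb=1
63: 001100000001 → 0, fb=0
64: 011000000010 → 0, fb=1
65: 110000000101 → 1, fb=0
66: 100000001010 → 1, fb=1
67: 000000010101 → 0, fb=0
68: 000000101010 → 0, fb=1
69: 000001010101 → 0, fb=0
70: 000010101010 → 0, fb=0
71: 000101010100 → 0, fb=0
72: 001010101000 → 0, fb=0
73: 010101010000 → 0, fb=1
74: 101010100001 → 1, fb=1
75: 010101000011 → 0, fb=1
76: 101010000111 → 1, fb=0
77: 010100001110 → 0, fb=1
78: 101000011101 → 1, fb=1
79: 010000111011 → 0, fb=0
80: 100001110110 → 1, fb=0
81: 000011101100 → 0, fb=0
82: 000111011000 → 0, fb=1
83: 001110110001 → 0, fb=0
84: 011101100010 → 0, fb=0
85: 111011000100 → 1, fb=1
86: 110110001001 → 1, fb=1
87: 101100010011 → 1, fb=1
88: 011000100111 → 0, fb=0
89: 110001001110 → 1, fb=0
90: 100010011100 → 1, fb=0
91: 000100111000 → 0, fb=1
92: 001001110001 → 0, fb=1
93: 010011100011 → 0, fb=1
94: 100111000111 → 1, fb=0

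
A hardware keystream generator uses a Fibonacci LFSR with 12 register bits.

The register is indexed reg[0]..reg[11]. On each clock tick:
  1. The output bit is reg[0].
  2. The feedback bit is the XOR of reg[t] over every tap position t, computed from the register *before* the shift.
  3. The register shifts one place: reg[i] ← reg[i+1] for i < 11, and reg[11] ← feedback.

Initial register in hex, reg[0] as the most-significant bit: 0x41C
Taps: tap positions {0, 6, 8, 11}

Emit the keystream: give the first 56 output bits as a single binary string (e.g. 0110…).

k : reg_k → out_k, fb_k
0: 010000011100 → 0, fb=1
1: 100000111001 → 1, fb=0
2: 000001110010 → 0, fb=1
3: 000011100101 → 0, fb=0
4: 000111001010 → 0, fb=1
5: 001110010101 → 0, fb=1
6: 011100101011 → 0, fb=1
7: 111001010111 → 1, fb=0
8: 110010101110 → 1, fb=1
9: 100101011101 → 1, fb=1
10: 001010111011 → 0, fb=1
11: 010101110111 → 0, fb=0
12: 101011101110 → 1, fb=1
13: 010111011101 → 0, fb=0
14: 101110111010 → 1, fb=1
15: 011101110101 → 0, fb=0
16: 111011101010 → 1, fb=1
17: 110111010101 → 1, fb=0
18: 101110101010 → 1, fb=1
19: 011101010101 → 0, fb=1
20: 111010101011 → 1, fb=0
21: 110101010110 → 1, fb=1
22: 101010101101 → 1, fb=0
23: 010101011010 → 0, fb=1
24: 101010110101 → 1, fb=1
25: 010101101011 → 0, fb=1
26: 101011010111 → 1, fb=0
27: 010110101110 → 0, fb=0
28: 101101011100 → 1, fb=0
29: 011010111000 → 0, fb=0
30: 110101110000 → 1, fb=0
31: 101011100000 → 1, fb=0
32: 010111000000 → 0, fb=0
33: 101110000000 → 1, fb=1
34: 011100000001 → 0, fb=1
35: 111000000011 → 1, fb=0
36: 110000000110 → 1, fb=1
37: 100000001101 → 1, fb=1
38: 000000011011 → 0, fb=0
39: 000000110110 → 0, fb=1
40: 000001101101 → 0, fb=1
41: 000011011011 → 0, fb=0
42: 000110110110 → 0, fb=1
43: 001101101101 → 0, fb=1
44: 011011011011 → 0, fb=0
45: 110110110110 → 1, fb=0
46: 101101101100 → 1, fb=1
47: 011011011001 → 0, fb=0
48: 110110110010 → 1, fb=0
49: 101101100100 → 1, fb=0
50: 011011001000 → 0, fb=1
51: 110110010001 → 1, fb=0
52: 101100100010 → 1, fb=0
53: 011001000100 → 0, fb=0
54: 110010001000 → 1, fb=0
55: 100100010000 → 1, fb=1

01000001110010101110111010101011010111000000011011011011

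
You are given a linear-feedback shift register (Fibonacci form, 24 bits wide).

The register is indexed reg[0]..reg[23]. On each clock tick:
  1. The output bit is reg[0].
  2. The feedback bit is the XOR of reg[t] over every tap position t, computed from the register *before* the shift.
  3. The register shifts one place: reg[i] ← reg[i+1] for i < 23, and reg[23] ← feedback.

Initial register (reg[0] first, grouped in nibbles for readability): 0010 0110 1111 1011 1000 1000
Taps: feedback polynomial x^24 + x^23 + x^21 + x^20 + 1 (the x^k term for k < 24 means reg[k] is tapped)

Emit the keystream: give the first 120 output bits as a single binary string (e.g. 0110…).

001001101111101110001000110111110100010110111000011001101010110010111000101011101110101001100011010111110101100010101000

step | reg (before) | out | fb
   0 | 001001101111101110001000 | 0 | 1
   1 | 010011011111011100010001 | 0 | 1
   2 | 100110111110111000100011 | 1 | 0
   3 | 001101111101110001000110 | 0 | 1
   4 | 011011111011100010001101 | 0 | 1
   5 | 110111110111000100011011 | 1 | 1
   6 | 101111101110001000110111 | 1 | 1
   7 | 011111011100010001101111 | 0 | 1
   8 | 111110111000100011011111 | 1 | 0
   9 | 111101110001000110111110 | 1 | 1
  10 | 111011100010001101111101 | 1 | 0
  11 | 110111000100011011111010 | 1 | 0
  12 | 101110001000110111110100 | 1 | 0
  13 | 011100010001101111101000 | 0 | 1
  14 | 111000100011011111010001 | 1 | 0
  15 | 110001000110111110100010 | 1 | 1
  16 | 100010001101111101000101 | 1 | 1
  17 | 000100011011111010001011 | 0 | 0
  18 | 001000110111110100010110 | 0 | 1
  19 | 010001101111101000101101 | 0 | 1
  20 | 100011011111010001011011 | 1 | 1
  21 | 000110111110100010110111 | 0 | 0
  22 | 001101111101000101101110 | 0 | 0
  23 | 011011111010001011011100 | 0 | 0
  24 | 110111110100010110111000 | 1 | 0
  25 | 101111101000101101110000 | 1 | 1
  26 | 011111010001011011100001 | 0 | 1
  27 | 111110100010110111000011 | 1 | 0
  28 | 111101000101101110000110 | 1 | 0
  29 | 111010001011011100001100 | 1 | 1
  30 | 110100010110111000011001 | 1 | 1
  31 | 101000101101110000110011 | 1 | 0
  32 | 010001011011100001100110 | 0 | 1
  33 | 100010110111000011001101 | 1 | 0
  34 | 000101101110000110011010 | 0 | 1
  35 | 001011011100001100110101 | 0 | 0
  36 | 010110111000011001101010 | 0 | 1
  37 | 101101110000110011010101 | 1 | 1
  38 | 011011100001100110101011 | 0 | 0
  39 | 110111000011001101010110 | 1 | 0
  40 | 101110000110011010101100 | 1 | 1
  41 | 011100001100110101011001 | 0 | 0
  42 | 111000011001101010110010 | 1 | 1
  43 | 110000110011010101100101 | 1 | 1
  44 | 100001100110101011001011 | 1 | 1
  45 | 000011001101010110010111 | 0 | 0
  46 | 000110011010101100101110 | 0 | 0
  47 | 001100110101011001011100 | 0 | 0
  48 | 011001101010110010111000 | 0 | 1
  49 | 110011010101100101110001 | 1 | 0
  50 | 100110101011001011100010 | 1 | 1
  51 | 001101010110010111000101 | 0 | 0
  52 | 011010101100101110001010 | 0 | 1
  53 | 110101011001011100010101 | 1 | 1
  54 | 101010110010111000101011 | 1 | 1
  55 | 010101100101110001010111 | 0 | 0
  56 | 101011001011100010101110 | 1 | 1
  57 | 010110010111000101011101 | 0 | 1
  58 | 101100101110001010111011 | 1 | 1
  59 | 011001011100010101110111 | 0 | 0
  60 | 110010111000101011101110 | 1 | 1
  61 | 100101110001010111011101 | 1 | 0
  62 | 001011100010101110111010 | 0 | 1
  63 | 010111000101011101110101 | 0 | 0
  64 | 101110001010111011101010 | 1 | 0
  65 | 011100010101110111010100 | 0 | 1
  66 | 111000101011101110101001 | 1 | 1
  67 | 110001010111011101010011 | 1 | 0
  68 | 100010101110111010100110 | 1 | 0
  69 | 000101011101110101001100 | 0 | 0
  70 | 001010111011101010011000 | 0 | 1
  71 | 010101110111010100110001 | 0 | 1
  72 | 101011101110101001100011 | 1 | 0
  73 | 010111011101010011000110 | 0 | 1
  74 | 101110111010100110001101 | 1 | 0
  75 | 011101110101001100011010 | 0 | 1
  76 | 111011101010011000110101 | 1 | 1
  77 | 110111010100110001101011 | 1 | 1
  78 | 101110101001100011010111 | 1 | 1
  79 | 011101010011000110101111 | 0 | 1
  80 | 111010100110001101011111 | 1 | 0
  81 | 110101001100011010111110 | 1 | 1
  82 | 101010011000110101111101 | 1 | 0
  83 | 010100110001101011111010 | 0 | 1
  84 | 101001100011010111110101 | 1 | 1
  85 | 010011000110101111101011 | 0 | 0
  86 | 100110001101011111010110 | 1 | 0
  87 | 001100011010111110101100 | 0 | 0
  88 | 011000110101111101011000 | 0 | 1
  89 | 110001101011111010110001 | 1 | 0
  90 | 100011010111110101100010 | 1 | 1
  91 | 000110101111101011000101 | 0 | 0
  92 | 001101011111010110001010 | 0 | 1
  93 | 011010111110101100010101 | 0 | 0
  94 | 110101111101011000101010 | 1 | 0
  95 | 101011111010110001010100 | 1 | 0
  96 | 010111110101100010101000 | 0 | 1
  97 | 101111101011000101010001 | 1 | 0
  98 | 011111010110001010100010 | 0 | 0
  99 | 111110101100010101000100 | 1 | 0
 100 | 111101011000101010001000 | 1 | 0
 101 | 111010110001010100010000 | 1 | 1
 102 | 110101100010101000100001 | 1 | 0
 103 | 101011000101010001000010 | 1 | 1
 104 | 010110001010100010000101 | 0 | 0
 105 | 101100010101000100001010 | 1 | 0
 106 | 011000101010001000010100 | 0 | 1
 107 | 110001010100010000101001 | 1 | 1
 108 | 100010101000100001010011 | 1 | 0
 109 | 000101010001000010100110 | 0 | 1
 110 | 001010100010000101001101 | 0 | 1
 111 | 010101000100001010011011 | 0 | 0
 112 | 101010001000010100110110 | 1 | 0
 113 | 010100010000101001101100 | 0 | 0
 114 | 101000100001010011011000 | 1 | 0
 115 | 010001000010100110110000 | 0 | 0
 116 | 100010000101001101100000 | 1 | 1
 117 | 000100001010011011000001 | 0 | 1
 118 | 001000010100110110000011 | 0 | 1
 119 | 010000101001101100000111 | 0 | 0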